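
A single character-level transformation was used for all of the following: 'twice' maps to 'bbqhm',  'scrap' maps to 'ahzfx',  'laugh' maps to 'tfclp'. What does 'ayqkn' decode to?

stiff

Shifts by position in twice: pos 0: t→b (+8), pos 1: w→b (+5), pos 2: i→q (+8), pos 3: c→h (+5) — repeating every 2. It's a Vigenère-style cipher with numeric key [8,5]: position i shifts by key[i mod 2].
Decoding ayqkn: a−8=s, y−5=t, q−8=i, k−5=f, n−8=f.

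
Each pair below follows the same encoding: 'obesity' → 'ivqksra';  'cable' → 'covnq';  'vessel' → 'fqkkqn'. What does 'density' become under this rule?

This is an affine cipher: with a=0,…,z=25, each position x becomes (7x+14) mod 26.
Applying it to density: d(3)→7·3+14≡9=j; e(4)→7·4+14≡16=q; n(13)→7·13+14≡1=b; s(18)→7·18+14≡10=k; i(8)→7·8+14≡18=s; t(19)→7·19+14≡17=r; y(24)→7·24+14≡0=a (all mod 26).

jqbksra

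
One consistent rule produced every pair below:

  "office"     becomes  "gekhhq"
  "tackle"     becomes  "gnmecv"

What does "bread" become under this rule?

The output letters match the input read backwards, each shifted +2: office reversed is eciffo. The word is reversed, then every letter is shifted forward by 2.
For bread: reverse → daerb; then shift: d+2=f, a+2=c, e+2=g, r+2=t, b+2=d.

fcgtd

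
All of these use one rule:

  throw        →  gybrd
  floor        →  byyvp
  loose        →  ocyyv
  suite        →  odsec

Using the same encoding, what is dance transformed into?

The output letters match the input read backwards, each shifted +10: throw reversed is worht. Read the word backwards and shift each letter +10.
Applying it to dance: reverse → ecnad; then shift: e+10=o, c+10=m, n+10=x, a+10=k, d+10=n.

omxkn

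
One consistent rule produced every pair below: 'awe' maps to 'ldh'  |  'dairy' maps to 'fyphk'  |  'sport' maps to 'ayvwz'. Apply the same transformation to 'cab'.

ihj

The output letters match the input read backwards, each shifted +7: awe reversed is ewa. Two steps: reverse the string, then apply a Caesar shift of +7.
For cab: reverse → bac; then shift: b+7=i, a+7=h, c+7=j.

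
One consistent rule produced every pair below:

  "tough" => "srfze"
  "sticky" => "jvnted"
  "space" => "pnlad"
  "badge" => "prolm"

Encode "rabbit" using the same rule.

The output letters match the input read backwards, each shifted +11: tough reversed is hguot. Read the word backwards and shift each letter +11.
Applying it to rabbit: reverse → tibbar; then shift: t+11=e, i+11=t, b+11=m, b+11=m, a+11=l, r+11=c.

etmmlc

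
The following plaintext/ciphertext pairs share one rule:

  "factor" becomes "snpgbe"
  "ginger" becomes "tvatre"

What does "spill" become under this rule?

Compare letters: f→s is +13, a→n is +13, c→p is +13 — a constant shift. It's a constant shift of +13 (ROT13).
For spill: s+13=f, p+13=c, i+13=v, l+13=y, l+13=y.

fcvyy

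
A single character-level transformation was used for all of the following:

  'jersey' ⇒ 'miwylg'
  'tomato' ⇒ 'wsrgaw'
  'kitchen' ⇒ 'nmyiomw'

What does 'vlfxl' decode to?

share

In jersey: j→m is +3, e→i is +4, r→w is +5, s→y is +6 — the shift increases by 1 each position. The shift increases by 1 at each position, starting from +3: 3, 4, 5, ….
Reversing it on vlfxl: v−3=s, l−4=h, f−5=a, x−6=r, l−7=e.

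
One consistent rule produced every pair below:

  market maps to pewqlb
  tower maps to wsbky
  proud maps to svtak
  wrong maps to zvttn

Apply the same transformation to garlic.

jewrpk

In market: m→p is +3, a→e is +4, r→w is +5, k→q is +6 — the shift increases by 1 each position. Each letter shifts forward by (position + 3), i.e. 3, 4, 5, … — the shift grows by one for each successive letter.
For garlic: g+3=j, a+4=e, r+5=w, l+6=r, i+7=p, c+8=k.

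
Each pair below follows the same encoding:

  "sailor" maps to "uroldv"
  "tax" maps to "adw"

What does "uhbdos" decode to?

The output letters match the input read backwards, each shifted +3: sailor reversed is rolias. Two steps: reverse the string, then apply a Caesar shift of +3.
Undoing it on uhbdos: shift back: u−3=r, h−3=e, b−3=y, d−3=a, o−3=l, s−3=p → reyalp; then reverse → player.

player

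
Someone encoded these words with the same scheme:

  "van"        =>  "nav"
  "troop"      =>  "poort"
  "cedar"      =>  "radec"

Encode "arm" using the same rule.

The output letters match the input read backwards: van reversed is nav. The word is simply reversed.
For arm: reverse → mra.

mra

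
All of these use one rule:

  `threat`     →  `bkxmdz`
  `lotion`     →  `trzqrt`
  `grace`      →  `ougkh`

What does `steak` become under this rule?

awkin

It's a Vigenère-style cipher with numeric key [8,3,6]: position i shifts by key[i mod 3].
Applying it to steak: s+8=a, t+3=w, e+6=k, a+8=i, k+3=n.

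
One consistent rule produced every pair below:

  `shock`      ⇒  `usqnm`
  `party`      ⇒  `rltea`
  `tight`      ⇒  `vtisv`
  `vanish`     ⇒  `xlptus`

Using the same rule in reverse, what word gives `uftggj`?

Shifts by position in shock: pos 0: s→u (+2), pos 1: h→s (+11), pos 2: o→q (+2), pos 3: c→n (+11) — repeating every 2. A repeating key of period 2 is used — shifts +2, +11 over and over.
Undoing it on uftggj: u−2=s, f−11=u, t−2=r, g−11=v, g−2=e, j−11=y.

survey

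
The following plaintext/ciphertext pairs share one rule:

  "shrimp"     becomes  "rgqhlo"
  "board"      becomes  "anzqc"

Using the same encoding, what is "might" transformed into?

Compare letters: s→r is +25, h→g is +25, r→q is +25 — a constant shift. This is a Caesar cipher with shift 25.
Applying it to might: m+25=l, i+25=h, g+25=f, h+25=g, t+25=s.

lhfgs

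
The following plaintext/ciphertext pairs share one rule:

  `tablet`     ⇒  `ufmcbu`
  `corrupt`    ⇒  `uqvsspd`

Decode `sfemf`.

elder

The output letters match the input read backwards, each shifted +1: tablet reversed is telbat. Two steps: reverse the string, then apply a Caesar shift of +1.
Reversing it on sfemf: shift back: s−1=r, f−1=e, e−1=d, m−1=l, f−1=e → redle; then reverse → elder.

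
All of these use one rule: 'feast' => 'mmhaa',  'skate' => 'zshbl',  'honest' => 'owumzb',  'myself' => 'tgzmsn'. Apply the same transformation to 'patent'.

wiamub

Shifts by position in feast: pos 0: f→m (+7), pos 1: e→m (+8), pos 2: a→h (+7), pos 3: s→a (+8) — repeating every 2. It's a Vigenère-style cipher with numeric key [7,8]: position i shifts by key[i mod 2].
Applying it to patent: p+7=w, a+8=i, t+7=a, e+8=m, n+7=u, t+8=b.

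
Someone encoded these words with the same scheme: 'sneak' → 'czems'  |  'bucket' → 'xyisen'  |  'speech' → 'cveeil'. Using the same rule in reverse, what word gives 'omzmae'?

manage

s(18)→c(2) and n(13)→z(25) fit y≡11x+12 (mod 26); the inverse of 11 mod 26 is 19. This is an affine cipher: with a=0,…,z=25, each position x becomes (11x+12) mod 26.
Reversing it on omzmae: o(14)→19·(14−12)≡12=m; m(12)→19·(12−12)≡0=a; z(25)→19·(25−12)≡13=n; m(12)→19·(12−12)≡0=a; a(0)→19·(0−12)≡6=g; e(4)→19·(4−12)≡4=e (all mod 26).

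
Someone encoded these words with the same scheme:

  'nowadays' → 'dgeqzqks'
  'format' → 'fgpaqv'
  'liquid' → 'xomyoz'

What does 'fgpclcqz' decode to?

n(13)→d(3) and o(14)→g(6) fit y≡3x+16 (mod 26); the inverse of 3 mod 26 is 9. Each letter's alphabet position (a=0..z=25) is mapped through 3·x+16 mod 26 — an affine cipher.
Reversing it on fgpclcqz: f(5)→9·(5−16)≡5=f; g(6)→9·(6−16)≡14=o; p(15)→9·(15−16)≡17=r; c(2)→9·(2−16)≡4=e; l(11)→9·(11−16)≡7=h; c(2)→9·(2−16)≡4=e; q(16)→9·(16−16)≡0=a; z(25)→9·(25−16)≡3=d (all mod 26).

forehead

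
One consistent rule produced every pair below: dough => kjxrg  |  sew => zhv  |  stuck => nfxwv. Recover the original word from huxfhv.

The word is reversed, then every letter is shifted forward by 3.
Decoding huxfhv: shift back: h−3=e, u−3=r, x−3=u, f−3=c, h−3=e, v−3=s → eruces; then reverse → secure.

secure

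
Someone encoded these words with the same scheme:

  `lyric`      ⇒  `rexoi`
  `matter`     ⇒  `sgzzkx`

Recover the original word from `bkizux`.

Compare letters: l→r is +6, y→e is +6, r→x is +6 — a constant shift. Each letter is shifted forward by 6 in the alphabet (a Caesar shift of +6).
Reversing it on bkizux: b−6=v, k−6=e, i−6=c, z−6=t, u−6=o, x−6=r.

vector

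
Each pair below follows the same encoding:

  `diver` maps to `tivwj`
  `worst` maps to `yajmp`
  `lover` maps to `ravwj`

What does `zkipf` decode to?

d(3)→t(19) and i(8)→i(8) fit y≡3x+10 (mod 26); the inverse of 3 mod 26 is 9. Each letter's alphabet position (a=0..z=25) is mapped through 3·x+10 mod 26 — an affine cipher.
Reversing it on zkipf: z(25)→9·(25−10)≡5=f; k(10)→9·(10−10)≡0=a; i(8)→9·(8−10)≡8=i; p(15)→9·(15−10)≡19=t; f(5)→9·(5−10)≡7=h (all mod 26).

faith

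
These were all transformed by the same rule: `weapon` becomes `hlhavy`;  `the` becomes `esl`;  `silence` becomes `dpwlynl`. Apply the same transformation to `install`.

The shift depends on letter class: consonant w→h is +11, but vowel e→l is +7. Two shifts are in play — +7 for a/e/i/o/u, +11 for every other letter.
For install: i(vowel)+7=p, n(cons)+11=y, s(cons)+11=d, t(cons)+11=e, a(vowel)+7=h, l(cons)+11=w, l(cons)+11=w.

pydehww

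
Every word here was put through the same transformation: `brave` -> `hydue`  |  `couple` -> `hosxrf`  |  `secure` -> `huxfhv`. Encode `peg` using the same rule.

jhs

The output letters match the input read backwards, each shifted +3: brave reversed is evarb. Read the word backwards and shift each letter +3.
Applying it to peg: reverse → gep; then shift: g+3=j, e+3=h, p+3=s.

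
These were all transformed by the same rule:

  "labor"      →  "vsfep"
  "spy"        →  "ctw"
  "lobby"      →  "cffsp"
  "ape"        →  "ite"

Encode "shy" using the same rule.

The output letters match the input read backwards, each shifted +4: labor reversed is robal. The word is reversed, then every letter is shifted forward by 4.
For shy: reverse → yhs; then shift: y+4=c, h+4=l, s+4=w.

clw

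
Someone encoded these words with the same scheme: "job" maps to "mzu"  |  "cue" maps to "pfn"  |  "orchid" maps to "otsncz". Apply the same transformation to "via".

ltg

The output letters match the input read backwards, each shifted +11: job reversed is boj. Read the word backwards and shift each letter +11.
Applying it to via: reverse → aiv; then shift: a+11=l, i+11=t, v+11=g.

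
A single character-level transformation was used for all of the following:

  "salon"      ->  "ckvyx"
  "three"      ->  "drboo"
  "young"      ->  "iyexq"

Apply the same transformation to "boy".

lyi

This is a Caesar cipher with shift 10.
Applying it to boy: b+10=l, o+10=y, y+10=i.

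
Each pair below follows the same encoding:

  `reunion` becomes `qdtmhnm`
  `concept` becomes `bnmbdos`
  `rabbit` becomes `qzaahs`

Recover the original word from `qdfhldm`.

regimen

Compare letters: r→q is +25, e→d is +25, u→t is +25 — a constant shift. Every letter moves 25 places later in the alphabet, wrapping around z→a.
Undoing it on qdfhldm: q−25=r, d−25=e, f−25=g, h−25=i, l−25=m, d−25=e, m−25=n.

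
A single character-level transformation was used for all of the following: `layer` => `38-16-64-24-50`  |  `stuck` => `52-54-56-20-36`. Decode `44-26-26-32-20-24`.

l(#12)→38 and a(#1)→16: differences scale by 2, so n = 2·pos + 14. With a=1..z=26, the number is 2·pos + 14.
Decoding 44-26-26-32-20-24: 44→(44−14)÷2=15=o, 26→(26−14)÷2=6=f, 26→(26−14)÷2=6=f, 32→(32−14)÷2=9=i, 20→(20−14)÷2=3=c, 24→(24−14)÷2=5=e.

office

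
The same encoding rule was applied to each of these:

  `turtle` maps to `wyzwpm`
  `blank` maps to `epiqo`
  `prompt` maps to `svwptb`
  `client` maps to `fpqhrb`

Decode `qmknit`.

Shifts by position in turtle: pos 0: t→w (+3), pos 1: u→y (+4), pos 2: r→z (+8), pos 3: t→w (+3), pos 4: l→p (+4), pos 5: e→m (+8) — repeating every 3. A repeating key of period 3 is used — shifts +3, +4, +8 over and over.
Decoding qmknit: q−3=n, m−4=i, k−8=c, n−3=k, i−4=e, t−8=l.

nickel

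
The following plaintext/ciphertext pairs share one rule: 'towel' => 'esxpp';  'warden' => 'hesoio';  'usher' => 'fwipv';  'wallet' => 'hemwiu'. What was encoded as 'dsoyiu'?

sonnet

Shifts by position in towel: pos 0: t→e (+11), pos 1: o→s (+4), pos 2: w→x (+1), pos 3: e→p (+11), pos 4: l→p (+4) — repeating every 3. A repeating key of period 3 is used — shifts +11, +4, +1 over and over.
Decoding dsoyiu: d−11=s, s−4=o, o−1=n, y−11=n, i−4=e, u−1=t.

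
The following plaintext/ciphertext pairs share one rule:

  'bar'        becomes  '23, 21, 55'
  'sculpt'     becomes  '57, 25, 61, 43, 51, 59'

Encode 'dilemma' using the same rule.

27, 37, 43, 29, 45, 45, 21

b(#2)→23 and a(#1)→21: differences scale by 2, so n = 2·pos + 19. With a=1..z=26, the number is 2·pos + 19.
Applying it to dilemma: d=4→27, i=9→37, l=12→43, e=5→29, m=13→45, m=13→45, a=1→21.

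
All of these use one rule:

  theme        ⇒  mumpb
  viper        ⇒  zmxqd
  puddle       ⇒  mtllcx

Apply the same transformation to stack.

The word is reversed, then every letter is shifted forward by 8.
Applying it to stack: reverse → kcats; then shift: k+8=s, c+8=k, a+8=i, t+8=b, s+8=a.

skiba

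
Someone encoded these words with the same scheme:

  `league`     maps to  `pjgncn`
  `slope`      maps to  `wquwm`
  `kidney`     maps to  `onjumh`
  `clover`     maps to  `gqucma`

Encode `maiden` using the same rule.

qfokmw

In league: l→p is +4, e→j is +5, a→g is +6, g→n is +7 — the shift increases by 1 each position. Letter i (0-indexed) is shifted by i+4, so successive shifts are 4, 5, 6, ….
For maiden: m+4=q, a+5=f, i+6=o, d+7=k, e+8=m, n+9=w.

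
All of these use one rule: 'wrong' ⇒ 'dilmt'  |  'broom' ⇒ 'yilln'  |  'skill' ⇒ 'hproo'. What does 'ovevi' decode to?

lever

Each pair mirrors across the alphabet (w↔d, r↔i, o↔l): positions sum to 25. Letters are reflected about the middle of the alphabet (position → 25−position): Atbash.
Undoing it on ovevi: o↔l, v↔e, e↔v, v↔e, i↔r.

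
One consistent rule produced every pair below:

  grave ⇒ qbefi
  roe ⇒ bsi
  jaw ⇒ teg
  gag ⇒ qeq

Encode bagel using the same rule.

The shift depends on letter class: consonant g→q is +10, but vowel a→e is +4. Vowels shift forward by 4 and consonants shift forward by 10.
Applying it to bagel: b(cons)+10=l, a(vowel)+4=e, g(cons)+10=q, e(vowel)+4=i, l(cons)+10=v.

leqiv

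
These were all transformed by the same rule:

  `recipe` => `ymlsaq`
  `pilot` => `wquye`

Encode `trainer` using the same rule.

In recipe: r→y is +7, e→m is +8, c→l is +9, i→s is +10 — the shift increases by 1 each position. The shift increases by 1 at each position, starting from +7: 7, 8, 9, ….
Applying it to trainer: t+7=a, r+8=z, a+9=j, i+10=s, n+11=y, e+12=q, r+13=e.

azjsyqe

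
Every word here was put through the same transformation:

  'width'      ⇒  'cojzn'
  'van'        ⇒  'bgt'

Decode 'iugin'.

coach

It's a constant shift of +6 (ROT6).
Reversing it on iugin: i−6=c, u−6=o, g−6=a, i−6=c, n−6=h.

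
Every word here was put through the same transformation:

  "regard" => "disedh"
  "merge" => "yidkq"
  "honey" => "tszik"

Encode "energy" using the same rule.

qrqvsc

Shifts by position in regard: pos 0: r→d (+12), pos 1: e→i (+4), pos 2: g→s (+12), pos 3: a→e (+4) — repeating every 2. The shifts repeat in a cycle of length 2: positions 0,1,… shift by +12, +4, then the pattern repeats.
For energy: e+12=q, n+4=r, e+12=q, r+4=v, g+12=s, y+4=c.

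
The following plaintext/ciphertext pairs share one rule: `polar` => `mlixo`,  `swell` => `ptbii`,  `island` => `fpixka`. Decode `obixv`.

Each letter is shifted forward by 23 in the alphabet (a Caesar shift of +23).
Undoing it on obixv: o−23=r, b−23=e, i−23=l, x−23=a, v−23=y.

relay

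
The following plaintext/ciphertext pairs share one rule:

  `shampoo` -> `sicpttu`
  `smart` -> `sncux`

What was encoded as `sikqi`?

In shampoo: s→s is +0, h→i is +1, a→c is +2, m→p is +3 — the shift increases by 1 each position. Letter i (0-indexed) is shifted by i+0, so successive shifts are 0, 1, 2, ….
Reversing it on sikqi: s−0=s, i−1=h, k−2=i, q−3=n, i−4=e.

shine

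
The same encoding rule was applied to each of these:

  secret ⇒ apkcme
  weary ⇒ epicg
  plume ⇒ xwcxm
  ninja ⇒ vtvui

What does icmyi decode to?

arena

Shifts by position in secret: pos 0: s→a (+8), pos 1: e→p (+11), pos 2: c→k (+8), pos 3: r→c (+11) — repeating every 2. The shifts repeat in a cycle of length 2: positions 0,1,… shift by +8, +11, then the pattern repeats.
Reversing it on icmyi: i−8=a, c−11=r, m−8=e, y−11=n, i−8=a.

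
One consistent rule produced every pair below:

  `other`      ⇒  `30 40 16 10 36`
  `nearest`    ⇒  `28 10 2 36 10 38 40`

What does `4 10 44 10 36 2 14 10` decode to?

With a=1..z=26, the number is 2·pos.
Decoding 4 10 44 10 36 2 14 10: 4→(4−0)÷2=2=b, 10→(10−0)÷2=5=e, 44→(44−0)÷2=22=v, 10→(10−0)÷2=5=e, 36→(36−0)÷2=18=r, 2→(2−0)÷2=1=a, 14→(14−0)÷2=7=g, 10→(10−0)÷2=5=e.

beverage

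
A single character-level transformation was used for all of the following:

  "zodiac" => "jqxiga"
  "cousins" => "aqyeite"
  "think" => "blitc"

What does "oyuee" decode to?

guess

z(25)→j(9) and o(14)→q(16) fit y≡23x+6 (mod 26); the inverse of 23 mod 26 is 17. This is an affine cipher: with a=0,…,z=25, each position x becomes (23x+6) mod 26.
Reversing it on oyuee: o(14)→17·(14−6)≡6=g; y(24)→17·(24−6)≡20=u; u(20)→17·(20−6)≡4=e; e(4)→17·(4−6)≡18=s; e(4)→17·(4−6)≡18=s (all mod 26).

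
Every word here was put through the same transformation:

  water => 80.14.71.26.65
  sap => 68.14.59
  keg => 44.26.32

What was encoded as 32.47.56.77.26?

w(#23)→80 and a(#1)→14: differences scale by 3, so n = 3·pos + 11. Each letter becomes 3×(its alphabet position, a=1..z=26) + 11.
Reversing it on 32.47.56.77.26: 32→(32−11)÷3=7=g, 47→(47−11)÷3=12=l, 56→(56−11)÷3=15=o, 77→(77−11)÷3=22=v, 26→(26−11)÷3=5=e.

glove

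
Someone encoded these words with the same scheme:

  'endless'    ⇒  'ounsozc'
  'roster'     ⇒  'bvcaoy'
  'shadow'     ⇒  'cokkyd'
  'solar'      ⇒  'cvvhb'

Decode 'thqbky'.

Shifts by position in endless: pos 0: e→o (+10), pos 1: n→u (+7), pos 2: d→n (+10), pos 3: l→s (+7) — repeating every 2. The shifts repeat in a cycle of length 2: positions 0,1,… shift by +10, +7, then the pattern repeats.
Undoing it on thqbky: t−10=j, h−7=a, q−10=g, b−7=u, k−10=a, y−7=r.

jaguar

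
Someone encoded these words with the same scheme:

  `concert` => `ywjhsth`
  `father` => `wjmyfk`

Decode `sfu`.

The output letters match the input read backwards, each shifted +5: concert reversed is trecnoc. Read the word backwards and shift each letter +5.
Undoing it on sfu: shift back: s−5=n, f−5=a, u−5=p → nap; then reverse → pan.

pan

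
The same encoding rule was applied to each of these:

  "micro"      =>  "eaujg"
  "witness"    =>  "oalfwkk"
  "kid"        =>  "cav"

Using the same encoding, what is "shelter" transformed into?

kzwdlwj

Compare letters: m→e is +18, i→a is +18, c→u is +18 — a constant shift. This is a Caesar cipher with shift 18.
For shelter: s+18=k, h+18=z, e+18=w, l+18=d, t+18=l, e+18=w, r+18=j.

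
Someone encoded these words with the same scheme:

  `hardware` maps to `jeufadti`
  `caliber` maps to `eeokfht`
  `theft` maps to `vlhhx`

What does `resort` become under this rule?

tivqvw

Shifts by position in hardware: pos 0: h→j (+2), pos 1: a→e (+4), pos 2: r→u (+3), pos 3: d→f (+2), pos 4: w→a (+4), pos 5: a→d (+3) — repeating every 3. The shifts repeat in a cycle of length 3: positions 0,1,… shift by +2, +4, +3, then the pattern repeats.
Applying it to resort: r+2=t, e+4=i, s+3=v, o+2=q, r+4=v, t+3=w.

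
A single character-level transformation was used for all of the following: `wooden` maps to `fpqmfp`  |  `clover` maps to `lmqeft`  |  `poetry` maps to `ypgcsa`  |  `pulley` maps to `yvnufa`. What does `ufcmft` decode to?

Shifts by position in wooden: pos 0: w→f (+9), pos 1: o→p (+1), pos 2: o→q (+2), pos 3: d→m (+9), pos 4: e→f (+1), pos 5: n→p (+2) — repeating every 3. It's a Vigenère-style cipher with numeric key [9,1,2]: position i shifts by key[i mod 3].
Decoding ufcmft: u−9=l, f−1=e, c−2=a, m−9=d, f−1=e, t−2=r.

leader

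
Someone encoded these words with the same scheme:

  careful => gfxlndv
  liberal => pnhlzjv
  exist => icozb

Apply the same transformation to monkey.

In careful: c→g is +4, a→f is +5, r→x is +6, e→l is +7 — the shift increases by 1 each position. The shift increases by 1 at each position, starting from +4: 4, 5, 6, ….
Applying it to monkey: m+4=q, o+5=t, n+6=t, k+7=r, e+8=m, y+9=h.

qttrmh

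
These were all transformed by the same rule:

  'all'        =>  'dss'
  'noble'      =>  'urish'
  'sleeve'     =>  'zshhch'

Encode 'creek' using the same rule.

Vowels shift forward by 3 and consonants shift forward by 7.
Applying it to creek: c(cons)+7=j, r(cons)+7=y, e(vowel)+3=h, e(vowel)+3=h, k(cons)+7=r.

jyhhr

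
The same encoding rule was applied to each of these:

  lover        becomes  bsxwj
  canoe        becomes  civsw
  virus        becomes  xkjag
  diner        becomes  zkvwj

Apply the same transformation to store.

This is an affine cipher: with a=0,…,z=25, each position x becomes (23x+8) mod 26.
Applying it to store: s(18)→23·18+8≡6=g; t(19)→23·19+8≡3=d; o(14)→23·14+8≡18=s; r(17)→23·17+8≡9=j; e(4)→23·4+8≡22=w (all mod 26).

gdsjw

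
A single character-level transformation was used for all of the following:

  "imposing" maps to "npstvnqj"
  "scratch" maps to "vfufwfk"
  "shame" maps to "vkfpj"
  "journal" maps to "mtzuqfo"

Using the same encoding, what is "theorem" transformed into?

wkjtujp

The shift depends on letter class: consonant m→p is +3, but vowel i→n is +5. Two shifts are in play — +5 for a/e/i/o/u, +3 for every other letter.
For theorem: t(cons)+3=w, h(cons)+3=k, e(vowel)+5=j, o(vowel)+5=t, r(cons)+3=u, e(vowel)+5=j, m(cons)+3=p.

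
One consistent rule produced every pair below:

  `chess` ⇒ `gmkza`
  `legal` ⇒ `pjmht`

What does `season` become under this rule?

wjgzww

In chess: c→g is +4, h→m is +5, e→k is +6, s→z is +7 — the shift increases by 1 each position. Each letter shifts forward by (position + 4), i.e. 4, 5, 6, … — the shift grows by one for each successive letter.
Applying it to season: s+4=w, e+5=j, a+6=g, s+7=z, o+8=w, n+9=w.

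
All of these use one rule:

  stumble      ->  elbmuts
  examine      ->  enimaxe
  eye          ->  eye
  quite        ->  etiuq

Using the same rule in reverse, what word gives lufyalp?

The output letters match the input read backwards: stumble reversed is elbmuts. It's just the letters in reverse order.
Reversing it on lufyalp: then reverse → playful.

playful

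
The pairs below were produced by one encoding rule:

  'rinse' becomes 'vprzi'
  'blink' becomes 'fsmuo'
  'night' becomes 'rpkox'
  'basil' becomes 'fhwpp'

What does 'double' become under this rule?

Shifts by position in rinse: pos 0: r→v (+4), pos 1: i→p (+7), pos 2: n→r (+4), pos 3: s→z (+7) — repeating every 2. The shifts repeat in a cycle of length 2: positions 0,1,… shift by +4, +7, then the pattern repeats.
On double: d+4=h, o+7=v, u+4=y, b+7=i, l+4=p, e+7=l.

hvyipl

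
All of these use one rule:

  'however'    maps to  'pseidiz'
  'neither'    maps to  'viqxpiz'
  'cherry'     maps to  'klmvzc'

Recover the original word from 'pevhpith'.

handheld

Shifts by position in however: pos 0: h→p (+8), pos 1: o→s (+4), pos 2: w→e (+8), pos 3: e→i (+4) — repeating every 2. A repeating key of period 2 is used — shifts +8, +4 over and over.
Reversing it on pevhpith: p−8=h, e−4=a, v−8=n, h−4=d, p−8=h, i−4=e, t−8=l, h−4=d.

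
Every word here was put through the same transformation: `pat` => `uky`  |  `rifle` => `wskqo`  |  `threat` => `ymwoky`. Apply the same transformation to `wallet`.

The rule splits by letter class: vowels +10, consonants +5.
On wallet: w(cons)+5=b, a(vowel)+10=k, l(cons)+5=q, l(cons)+5=q, e(vowel)+10=o, t(cons)+5=y.

bkqqoy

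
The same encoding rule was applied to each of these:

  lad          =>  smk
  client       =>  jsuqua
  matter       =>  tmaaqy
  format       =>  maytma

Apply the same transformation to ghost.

The rule splits by letter class: vowels +12, consonants +7.
On ghost: g(cons)+7=n, h(cons)+7=o, o(vowel)+12=a, s(cons)+7=z, t(cons)+7=a.

noaza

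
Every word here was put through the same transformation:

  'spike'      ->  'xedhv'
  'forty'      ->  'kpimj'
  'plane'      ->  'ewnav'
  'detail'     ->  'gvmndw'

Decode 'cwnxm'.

This is an affine cipher: with a=0,…,z=25, each position x becomes (15x+13) mod 26.
Reversing it on cwnxm: c(2)→7·(2−13)≡1=b; w(22)→7·(22−13)≡11=l; n(13)→7·(13−13)≡0=a; x(23)→7·(23−13)≡18=s; m(12)→7·(12−13)≡19=t (all mod 26).

blast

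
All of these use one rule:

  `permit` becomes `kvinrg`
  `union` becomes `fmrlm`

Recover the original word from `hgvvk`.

steep

Each pair mirrors across the alphabet (p↔k, e↔v, r↔i): positions sum to 25. This is the alphabet-reversal cipher (Atbash): a becomes z, b becomes y, etc.
Undoing it on hgvvk: h↔s, g↔t, v↔e, v↔e, k↔p.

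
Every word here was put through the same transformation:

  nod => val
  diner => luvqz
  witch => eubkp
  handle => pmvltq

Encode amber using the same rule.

mujqz

The shift depends on letter class: consonant n→v is +8, but vowel o→a is +12. Vowels shift forward by 12 and consonants shift forward by 8.
For amber: a(vowel)+12=m, m(cons)+8=u, b(cons)+8=j, e(vowel)+12=q, r(cons)+8=z.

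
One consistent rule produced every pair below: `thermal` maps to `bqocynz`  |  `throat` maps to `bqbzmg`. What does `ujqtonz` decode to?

In thermal: t→b is +8, h→q is +9, e→o is +10, r→c is +11 — the shift increases by 1 each position. The shift increases by 1 at each position, starting from +8: 8, 9, 10, ….
Decoding ujqtonz: u−8=m, j−9=a, q−10=g, t−11=i, o−12=c, n−13=a, z−14=l.

magical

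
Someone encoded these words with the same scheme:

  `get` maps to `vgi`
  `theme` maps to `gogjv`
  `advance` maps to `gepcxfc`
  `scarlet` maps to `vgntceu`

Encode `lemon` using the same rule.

Two steps: reverse the string, then apply a Caesar shift of +2.
On lemon: reverse → nomel; then shift: n+2=p, o+2=q, m+2=o, e+2=g, l+2=n.

pqogn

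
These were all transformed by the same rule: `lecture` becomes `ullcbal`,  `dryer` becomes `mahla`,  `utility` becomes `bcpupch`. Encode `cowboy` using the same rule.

Two shifts are in play — +7 for a/e/i/o/u, +9 for every other letter.
Applying it to cowboy: c(cons)+9=l, o(vowel)+7=v, w(cons)+9=f, b(cons)+9=k, o(vowel)+7=v, y(cons)+9=h.

lvfkvh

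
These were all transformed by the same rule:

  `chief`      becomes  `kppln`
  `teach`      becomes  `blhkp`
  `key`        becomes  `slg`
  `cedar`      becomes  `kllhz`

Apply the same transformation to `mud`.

The shift depends on letter class: consonant c→k is +8, but vowel i→p is +7. Vowels shift forward by 7 and consonants shift forward by 8.
For mud: m(cons)+8=u, u(vowel)+7=b, d(cons)+8=l.

ubl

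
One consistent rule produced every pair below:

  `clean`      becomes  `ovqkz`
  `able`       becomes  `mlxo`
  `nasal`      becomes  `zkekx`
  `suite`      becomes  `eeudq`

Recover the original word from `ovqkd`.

Shifts by position in clean: pos 0: c→o (+12), pos 1: l→v (+10), pos 2: e→q (+12), pos 3: a→k (+10) — repeating every 2. It's a Vigenère-style cipher with numeric key [12,10]: position i shifts by key[i mod 2].
Undoing it on ovqkd: o−12=c, v−10=l, q−12=e, k−10=a, d−12=r.

clear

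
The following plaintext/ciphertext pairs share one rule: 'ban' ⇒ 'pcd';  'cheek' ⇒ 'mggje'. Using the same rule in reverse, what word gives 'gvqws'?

The word is reversed, then every letter is shifted forward by 2.
Decoding gvqws: shift back: g−2=e, v−2=t, q−2=o, w−2=u, s−2=q → etouq; then reverse → quote.

quote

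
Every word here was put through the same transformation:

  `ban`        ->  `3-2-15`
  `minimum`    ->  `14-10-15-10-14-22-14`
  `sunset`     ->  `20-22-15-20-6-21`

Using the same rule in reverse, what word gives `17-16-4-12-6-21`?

b is letter #2 and maps to 3: an offset of 1. Letters become their 1-based position plus 1 (so a→2, b→3, …).
Decoding 17-16-4-12-6-21: 17→(17−1)÷1=16=p, 16→(16−1)÷1=15=o, 4→(4−1)÷1=3=c, 12→(12−1)÷1=11=k, 6→(6−1)÷1=5=e, 21→(21−1)÷1=20=t.

pocket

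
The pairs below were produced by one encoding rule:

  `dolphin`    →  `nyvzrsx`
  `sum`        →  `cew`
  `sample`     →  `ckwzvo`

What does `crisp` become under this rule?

mbscz

Compare letters: d→n is +10, o→y is +10, l→v is +10 — a constant shift. It's a constant shift of +10 (ROT10).
Applying it to crisp: c+10=m, r+10=b, i+10=s, s+10=c, p+10=z.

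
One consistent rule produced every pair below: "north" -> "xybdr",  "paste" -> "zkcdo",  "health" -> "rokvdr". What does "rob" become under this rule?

Compare letters: n→x is +10, o→y is +10, r→b is +10 — a constant shift. This is a Caesar cipher with shift 10.
For rob: r+10=b, o+10=y, b+10=l.

byl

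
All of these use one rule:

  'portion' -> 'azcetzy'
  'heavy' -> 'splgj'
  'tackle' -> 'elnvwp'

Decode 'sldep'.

haste

Compare letters: p→a is +11, o→z is +11, r→c is +11 — a constant shift. Each letter is shifted forward by 11 in the alphabet (a Caesar shift of +11).
Undoing it on sldep: s−11=h, l−11=a, d−11=s, e−11=t, p−11=e.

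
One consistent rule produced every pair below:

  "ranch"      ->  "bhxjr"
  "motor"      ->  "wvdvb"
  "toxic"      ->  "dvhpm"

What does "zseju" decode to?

A repeating key of period 2 is used — shifts +10, +7 over and over.
Reversing it on zseju: z−10=p, s−7=l, e−10=u, j−7=c, u−10=k.

pluck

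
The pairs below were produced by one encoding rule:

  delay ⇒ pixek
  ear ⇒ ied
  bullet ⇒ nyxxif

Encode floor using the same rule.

The shift depends on letter class: consonant d→p is +12, but vowel e→i is +4. Two shifts are in play — +4 for a/e/i/o/u, +12 for every other letter.
Applying it to floor: f(cons)+12=r, l(cons)+12=x, o(vowel)+4=s, o(vowel)+4=s, r(cons)+12=d.

rxssd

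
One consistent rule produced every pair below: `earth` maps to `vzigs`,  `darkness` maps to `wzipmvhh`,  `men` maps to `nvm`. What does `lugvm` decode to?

often

Letters are reflected about the middle of the alphabet (position → 25−position): Atbash.
Decoding lugvm: l↔o, u↔f, g↔t, v↔e, m↔n.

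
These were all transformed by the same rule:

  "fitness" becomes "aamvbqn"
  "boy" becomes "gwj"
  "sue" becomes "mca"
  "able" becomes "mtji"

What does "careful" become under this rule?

tcnmzik

Two steps: reverse the string, then apply a Caesar shift of +8.
On careful: reverse → luferac; then shift: l+8=t, u+8=c, f+8=n, e+8=m, r+8=z, a+8=i, c+8=k.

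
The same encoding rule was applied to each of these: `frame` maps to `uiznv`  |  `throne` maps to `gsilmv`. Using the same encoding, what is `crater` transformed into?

Each pair mirrors across the alphabet (f↔u, r↔i, a↔z): positions sum to 25. This is the alphabet-reversal cipher (Atbash): a becomes z, b becomes y, etc.
Applying it to crater: c↔x, r↔i, a↔z, t↔g, e↔v, r↔i.

xizgvi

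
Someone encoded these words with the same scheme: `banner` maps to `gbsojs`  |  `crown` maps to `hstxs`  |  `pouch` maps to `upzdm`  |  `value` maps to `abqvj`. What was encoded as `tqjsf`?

Shifts by position in banner: pos 0: b→g (+5), pos 1: a→b (+1), pos 2: n→s (+5), pos 3: n→o (+1) — repeating every 2. The shifts repeat in a cycle of length 2: positions 0,1,… shift by +5, +1, then the pattern repeats.
Undoing it on tqjsf: t−5=o, q−1=p, j−5=e, s−1=r, f−5=a.

opera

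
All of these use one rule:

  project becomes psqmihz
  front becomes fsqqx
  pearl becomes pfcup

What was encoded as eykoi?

exile

In project: p→p is +0, r→s is +1, o→q is +2, j→m is +3 — the shift increases by 1 each position. Letter i (0-indexed) is shifted by i+0, so successive shifts are 0, 1, 2, ….
Reversing it on eykoi: e−0=e, y−1=x, k−2=i, o−3=l, i−4=e.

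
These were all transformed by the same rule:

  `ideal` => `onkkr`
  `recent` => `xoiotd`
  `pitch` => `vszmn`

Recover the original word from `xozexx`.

return

A repeating key of period 2 is used — shifts +6, +10 over and over.
Undoing it on xozexx: x−6=r, o−10=e, z−6=t, e−10=u, x−6=r, x−10=n.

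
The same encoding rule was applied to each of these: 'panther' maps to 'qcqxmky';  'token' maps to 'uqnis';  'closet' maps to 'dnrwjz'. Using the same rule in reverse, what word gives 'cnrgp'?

block

In panther: p→q is +1, a→c is +2, n→q is +3, t→x is +4 — the shift increases by 1 each position. The shift increases by 1 at each position, starting from +1: 1, 2, 3, ….
Undoing it on cnrgp: c−1=b, n−2=l, r−3=o, g−4=c, p−5=k.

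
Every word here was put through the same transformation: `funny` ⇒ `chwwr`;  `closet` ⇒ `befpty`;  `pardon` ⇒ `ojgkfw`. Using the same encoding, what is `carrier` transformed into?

f(5)→c(2) and u(20)→h(7) fit y≡9x+9 (mod 26); the inverse of 9 mod 26 is 3. This is an affine cipher: with a=0,…,z=25, each position x becomes (9x+9) mod 26.
For carrier: c(2)→9·2+9≡1=b; a(0)→9·0+9≡9=j; r(17)→9·17+9≡6=g; r(17)→9·17+9≡6=g; i(8)→9·8+9≡3=d; e(4)→9·4+9≡19=t; r(17)→9·17+9≡6=g (all mod 26).

bjggdtg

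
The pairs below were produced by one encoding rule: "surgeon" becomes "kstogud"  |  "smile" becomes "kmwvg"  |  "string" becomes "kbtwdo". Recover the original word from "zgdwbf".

zenith

Each letter's alphabet position (a=0..z=25) is mapped through 17·x+16 mod 26 — an affine cipher.
Undoing it on zgdwbf: z(25)→23·(25−16)≡25=z; g(6)→23·(6−16)≡4=e; d(3)→23·(3−16)≡13=n; w(22)→23·(22−16)≡8=i; b(1)→23·(1−16)≡19=t; f(5)→23·(5−16)≡7=h (all mod 26).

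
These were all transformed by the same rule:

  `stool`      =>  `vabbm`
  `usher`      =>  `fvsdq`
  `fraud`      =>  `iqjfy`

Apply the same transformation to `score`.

s(18)→v(21) and t(19)→a(0) fit y≡5x+9 (mod 26); the inverse of 5 mod 26 is 21. This is an affine cipher: with a=0,…,z=25, each position x becomes (5x+9) mod 26.
Applying it to score: s(18)→5·18+9≡21=v; c(2)→5·2+9≡19=t; o(14)→5·14+9≡1=b; r(17)→5·17+9≡16=q; e(4)→5·4+9≡3=d (all mod 26).

vtbqd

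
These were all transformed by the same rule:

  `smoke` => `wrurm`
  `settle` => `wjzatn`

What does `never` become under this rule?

In smoke: s→w is +4, m→r is +5, o→u is +6, k→r is +7 — the shift increases by 1 each position. Letter i (0-indexed) is shifted by i+4, so successive shifts are 4, 5, 6, ….
On never: n+4=r, e+5=j, v+6=b, e+7=l, r+8=z.

rjblz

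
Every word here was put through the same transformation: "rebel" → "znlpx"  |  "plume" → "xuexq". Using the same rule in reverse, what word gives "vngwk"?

newly

In rebel: r→z is +8, e→n is +9, b→l is +10, e→p is +11 — the shift increases by 1 each position. Letter i (0-indexed) is shifted by i+8, so successive shifts are 8, 9, 10, ….
Reversing it on vngwk: v−8=n, n−9=e, g−10=w, w−11=l, k−12=y.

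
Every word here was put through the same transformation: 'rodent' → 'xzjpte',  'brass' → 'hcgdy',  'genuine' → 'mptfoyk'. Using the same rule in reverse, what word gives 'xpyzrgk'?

resolve

A repeating key of period 2 is used — shifts +6, +11 over and over.
Reversing it on xpyzrgk: x−6=r, p−11=e, y−6=s, z−11=o, r−6=l, g−11=v, k−6=e.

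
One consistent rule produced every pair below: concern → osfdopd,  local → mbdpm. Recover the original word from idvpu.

The output letters match the input read backwards, each shifted +1: concern reversed is nrecnoc. Two steps: reverse the string, then apply a Caesar shift of +1.
Reversing it on idvpu: shift back: i−1=h, d−1=c, v−1=u, p−1=o, u−1=t → hcuot; then reverse → touch.

touch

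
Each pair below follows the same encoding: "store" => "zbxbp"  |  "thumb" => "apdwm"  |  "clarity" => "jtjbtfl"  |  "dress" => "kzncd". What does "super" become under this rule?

zcyoc

In store: s→z is +7, t→b is +8, o→x is +9, r→b is +10 — the shift increases by 1 each position. Each letter shifts forward by (position + 7), i.e. 7, 8, 9, … — the shift grows by one for each successive letter.
On super: s+7=z, u+8=c, p+9=y, e+10=o, r+11=c.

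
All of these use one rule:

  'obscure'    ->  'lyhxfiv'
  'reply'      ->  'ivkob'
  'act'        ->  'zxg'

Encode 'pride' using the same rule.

kirwv

Each pair mirrors across the alphabet (o↔l, b↔y, s↔h): positions sum to 25. Letters are reflected about the middle of the alphabet (position → 25−position): Atbash.
For pride: p↔k, r↔i, i↔r, d↔w, e↔v.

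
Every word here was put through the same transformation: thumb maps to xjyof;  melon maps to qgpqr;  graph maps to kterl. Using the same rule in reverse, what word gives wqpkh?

solid

Shifts by position in thumb: pos 0: t→x (+4), pos 1: h→j (+2), pos 2: u→y (+4), pos 3: m→o (+2) — repeating every 2. The shifts repeat in a cycle of length 2: positions 0,1,… shift by +4, +2, then the pattern repeats.
Reversing it on wqpkh: w−4=s, q−2=o, p−4=l, k−2=i, h−4=d.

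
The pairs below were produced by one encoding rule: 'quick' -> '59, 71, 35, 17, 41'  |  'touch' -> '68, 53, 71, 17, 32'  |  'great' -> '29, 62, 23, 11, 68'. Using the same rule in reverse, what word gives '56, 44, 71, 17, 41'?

pluck

With a=1..z=26, the number is 3·pos + 8.
Undoing it on 56, 44, 71, 17, 41: 56→(56−8)÷3=16=p, 44→(44−8)÷3=12=l, 71→(71−8)÷3=21=u, 17→(17−8)÷3=3=c, 41→(41−8)÷3=11=k.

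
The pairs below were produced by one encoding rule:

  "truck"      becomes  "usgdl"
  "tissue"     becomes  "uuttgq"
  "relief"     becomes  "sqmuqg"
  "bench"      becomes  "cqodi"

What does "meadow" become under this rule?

nqmeax

The shift depends on letter class: consonant t→u is +1, but vowel u→g is +12. The rule splits by letter class: vowels +12, consonants +1.
Applying it to meadow: m(cons)+1=n, e(vowel)+12=q, a(vowel)+12=m, d(cons)+1=e, o(vowel)+12=a, w(cons)+1=x.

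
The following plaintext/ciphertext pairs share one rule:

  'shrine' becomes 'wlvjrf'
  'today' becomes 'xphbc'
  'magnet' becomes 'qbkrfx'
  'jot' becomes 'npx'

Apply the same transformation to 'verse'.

The shift depends on letter class: consonant s→w is +4, but vowel i→j is +1. The rule splits by letter class: vowels +1, consonants +4.
Applying it to verse: v(cons)+4=z, e(vowel)+1=f, r(cons)+4=v, s(cons)+4=w, e(vowel)+1=f.

zfvwf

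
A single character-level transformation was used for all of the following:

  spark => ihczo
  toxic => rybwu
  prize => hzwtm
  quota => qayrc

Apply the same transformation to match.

gcrun

This is an affine cipher: with a=0,…,z=25, each position x becomes (9x+2) mod 26.
For match: m(12)→9·12+2≡6=g; a(0)→9·0+2≡2=c; t(19)→9·19+2≡17=r; c(2)→9·2+2≡20=u; h(7)→9·7+2≡13=n (all mod 26).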